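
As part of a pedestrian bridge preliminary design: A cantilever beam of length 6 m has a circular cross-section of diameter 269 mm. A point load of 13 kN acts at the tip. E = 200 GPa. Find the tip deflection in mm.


I = pi * d^4 / 64 = pi * 269^4 / 64 = 257027160.69 mm^4
L = 6000.0 mm, P = 13000.0 N, E = 200000.0 MPa
delta = P * L^3 / (3 * E * I)
= 13000.0 * 6000.0^3 / (3 * 200000.0 * 257027160.69)
= 18.2082 mm

18.2082 mm


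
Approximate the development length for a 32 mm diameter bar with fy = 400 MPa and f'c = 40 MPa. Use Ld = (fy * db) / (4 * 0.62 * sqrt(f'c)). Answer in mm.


Ld = (fy * db) / (4 * 0.62 * sqrt(f'c))
= (400 * 32) / (4 * 0.62 * sqrt(40))
= 12800 / 15.6849
= 816.07 mm

816.07 mm


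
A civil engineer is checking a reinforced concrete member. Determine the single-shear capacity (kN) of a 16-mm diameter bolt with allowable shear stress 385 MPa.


A = pi * d^2 / 4 = pi * 16^2 / 4 = 201.0619 mm^2
V = f_v * A / 1000 = 385 * 201.0619 / 1000
= 77.4088 kN

77.4088 kN


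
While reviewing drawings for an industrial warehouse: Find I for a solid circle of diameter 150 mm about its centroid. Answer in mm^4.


r = d / 2 = 150 / 2 = 75.0 mm
I = pi * r^4 / 4 = pi * 75.0^4 / 4
= 24850488.76 mm^4

24850488.76 mm^4


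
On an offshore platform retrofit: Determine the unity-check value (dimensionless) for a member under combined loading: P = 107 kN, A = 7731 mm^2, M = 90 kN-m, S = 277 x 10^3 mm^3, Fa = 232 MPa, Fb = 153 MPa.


f_a = P / A = 107000.0 / 7731 = 13.8404 MPa
f_b = M / S = 90000000.0 / 277000.0 = 324.9097 MPa
Ratio = f_a / Fa + f_b / Fb
= 13.8404 / 232 + 324.9097 / 153
= 2.1832 (dimensionless)

2.1832 (dimensionless)


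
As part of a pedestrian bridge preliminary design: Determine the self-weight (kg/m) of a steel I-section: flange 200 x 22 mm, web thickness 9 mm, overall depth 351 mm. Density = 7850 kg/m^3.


A_flanges = 2 * 200 * 22 = 8800 mm^2
A_web = (351 - 2 * 22) * 9 = 2763 mm^2
A_total = 8800 + 2763 = 11563 mm^2 = 0.011563 m^2
Weight = rho * A = 7850 * 0.011563 = 90.7695 kg/m

90.7695 kg/m


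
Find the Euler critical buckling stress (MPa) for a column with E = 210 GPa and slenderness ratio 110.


sigma_cr = pi^2 * E / lambda^2
= 9.8696 * 210000.0 / 110^2
= 9.8696 * 210000.0 / 12100
= 171.2907 MPa

171.2907 MPa


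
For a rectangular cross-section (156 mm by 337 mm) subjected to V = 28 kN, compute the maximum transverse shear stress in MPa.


A = b * h = 156 * 337 = 52572 mm^2
V = 28 kN = 28000.0 N
tau_max = 1.5 * V / A = 1.5 * 28000.0 / 52572
= 0.7989 MPa

0.7989 MPa


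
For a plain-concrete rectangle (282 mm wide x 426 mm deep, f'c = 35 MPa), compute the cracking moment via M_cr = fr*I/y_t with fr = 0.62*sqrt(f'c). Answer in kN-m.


fr = 0.62 * sqrt(35) = 0.62 * 5.9161 = 3.668 MPa
I = 282 * 426^3 / 12 = 1816756236.0 mm^4
y_t = 213.0 mm
M_cr = fr * I / y_t = 3.668 * 1816756236.0 / 213.0 N-mm
= 31.2855 kN-m

31.2855 kN-m


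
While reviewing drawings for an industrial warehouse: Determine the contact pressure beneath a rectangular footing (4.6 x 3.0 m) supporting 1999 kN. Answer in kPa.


A = 4.6 * 3.0 = 13.8 m^2
q = P / A = 1999 / 13.8
= 144.8551 kPa

144.8551 kPa


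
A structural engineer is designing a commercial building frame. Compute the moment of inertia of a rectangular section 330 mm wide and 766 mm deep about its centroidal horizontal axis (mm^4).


I = b * h^3 / 12
= 330 * 766^3 / 12
= 330 * 449455096 / 12
= 12360015140.0 mm^4

12360015140.0 mm^4


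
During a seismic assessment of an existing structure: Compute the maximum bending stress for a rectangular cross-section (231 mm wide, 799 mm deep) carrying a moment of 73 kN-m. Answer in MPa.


I = b * h^3 / 12 = 231 * 799^3 / 12 = 9819086180.75 mm^4
y = h / 2 = 799 / 2 = 399.5 mm
M = 73 kN-m = 73000000.0 N-mm
sigma = M * y / I = 73000000.0 * 399.5 / 9819086180.75
= 2.97 MPa

2.97 MPa


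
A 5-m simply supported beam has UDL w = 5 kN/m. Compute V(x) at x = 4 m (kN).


R_A = w * L / 2 = 5 * 5 / 2 = 12.5 kN
V(x) = R_A - w * x = 12.5 - 5 * 4
= -7.5 kN

-7.5 kN


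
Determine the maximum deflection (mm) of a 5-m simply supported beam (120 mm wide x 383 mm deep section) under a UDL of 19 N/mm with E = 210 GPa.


I = 120 * 383^3 / 12 = 561818870.0 mm^4
L = 5000.0 mm, w = 19 N/mm, E = 210000.0 MPa
delta = 5 * w * L^4 / (384 * E * I)
= 5 * 19 * 5000.0^4 / (384 * 210000.0 * 561818870.0)
= 1.3106 mm

1.3106 mm


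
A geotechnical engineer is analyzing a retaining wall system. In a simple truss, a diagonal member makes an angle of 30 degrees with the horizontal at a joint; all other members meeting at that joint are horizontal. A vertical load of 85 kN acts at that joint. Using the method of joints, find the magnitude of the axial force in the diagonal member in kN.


At the joint, only the diagonal has a vertical component, so vertical equilibrium gives:
F * sin(30) = 85
F = 85 / sin(30)
= 85 / 0.5
= 170.0 kN

170.0 kN


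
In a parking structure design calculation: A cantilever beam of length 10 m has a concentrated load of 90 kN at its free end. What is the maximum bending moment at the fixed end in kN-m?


For a cantilever with a point load at the free end:
M_max = P * L = 90 * 10 = 900 kN-m

900 kN-m


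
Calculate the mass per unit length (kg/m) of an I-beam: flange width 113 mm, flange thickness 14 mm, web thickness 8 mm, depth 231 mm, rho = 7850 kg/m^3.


A_flanges = 2 * 113 * 14 = 3164 mm^2
A_web = (231 - 2 * 14) * 8 = 1624 mm^2
A_total = 3164 + 1624 = 4788 mm^2 = 0.004788 m^2
Weight = rho * A = 7850 * 0.004788 = 37.5858 kg/m

37.5858 kg/m


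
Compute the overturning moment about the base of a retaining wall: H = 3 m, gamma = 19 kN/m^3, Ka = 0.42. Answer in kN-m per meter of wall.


Pa = 0.5 * Ka * gamma * H^2
= 0.5 * 0.42 * 19 * 3^2
= 35.91 kN/m
Arm = H / 3 = 3 / 3 = 1.0 m
Mo = Pa * arm = Pa * H / 3 = 35.91 * 3 / 3 = 35.91 kN-m/m

35.91 kN-m/m


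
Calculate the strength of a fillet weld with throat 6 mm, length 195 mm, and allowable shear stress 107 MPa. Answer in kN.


Strength = throat * length * allowable stress
= 6 * 195 * 107 N
= 125190 N
= 125.19 kN

125.19 kN


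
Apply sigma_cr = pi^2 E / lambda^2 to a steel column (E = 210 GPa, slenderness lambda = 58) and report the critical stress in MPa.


sigma_cr = pi^2 * E / lambda^2
= 9.8696 * 210000.0 / 58^2
= 9.8696 * 210000.0 / 3364
= 616.1168 MPa

616.1168 MPa


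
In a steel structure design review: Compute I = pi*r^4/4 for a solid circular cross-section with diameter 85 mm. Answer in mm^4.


r = d / 2 = 85 / 2 = 42.5 mm
I = pi * r^4 / 4 = pi * 42.5^4 / 4
= 2562392.19 mm^4

2562392.19 mm^4


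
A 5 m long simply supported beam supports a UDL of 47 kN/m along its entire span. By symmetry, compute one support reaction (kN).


Total load = w * L = 47 * 5 = 235 kN
By symmetry, each reaction R = total / 2 = 235 / 2 = 117.5 kN

117.5 kN


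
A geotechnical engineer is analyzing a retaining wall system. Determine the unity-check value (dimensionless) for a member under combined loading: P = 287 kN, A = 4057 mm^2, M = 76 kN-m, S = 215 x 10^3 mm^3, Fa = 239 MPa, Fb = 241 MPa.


f_a = P / A = 287000.0 / 4057 = 70.7419 MPa
f_b = M / S = 76000000.0 / 215000.0 = 353.4884 MPa
Ratio = f_a / Fa + f_b / Fb
= 70.7419 / 239 + 353.4884 / 241
= 1.7627 (dimensionless)

1.7627 (dimensionless)


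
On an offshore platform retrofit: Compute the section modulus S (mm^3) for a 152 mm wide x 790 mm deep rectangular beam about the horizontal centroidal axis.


S = b * h^2 / 6
= 152 * 790^2 / 6
= 152 * 624100 / 6
= 15810533.33 mm^3

15810533.33 mm^3


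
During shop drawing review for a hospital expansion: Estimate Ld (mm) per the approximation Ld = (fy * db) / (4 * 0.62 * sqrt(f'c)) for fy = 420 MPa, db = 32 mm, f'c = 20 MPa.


Ld = (fy * db) / (4 * 0.62 * sqrt(f'c))
= (420 * 32) / (4 * 0.62 * sqrt(20))
= 13440 / 11.0909
= 1211.8 mm

1211.8 mm


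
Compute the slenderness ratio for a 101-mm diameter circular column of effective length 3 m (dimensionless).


Radius of gyration r = d / 4 = 101 / 4 = 25.25 mm
L_eff = 3000.0 mm
Slenderness ratio = L / r = 3000.0 / 25.25 = 118.81 (dimensionless)

118.81 (dimensionless)


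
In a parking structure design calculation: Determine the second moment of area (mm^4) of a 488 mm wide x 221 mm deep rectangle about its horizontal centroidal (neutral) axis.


I = b * h^3 / 12
= 488 * 221^3 / 12
= 488 * 10793861 / 12
= 438950347.33 mm^4

438950347.33 mm^4


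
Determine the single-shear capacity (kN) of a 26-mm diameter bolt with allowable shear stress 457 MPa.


A = pi * d^2 / 4 = pi * 26^2 / 4 = 530.9292 mm^2
V = f_v * A / 1000 = 457 * 530.9292 / 1000
= 242.6346 kN

242.6346 kN


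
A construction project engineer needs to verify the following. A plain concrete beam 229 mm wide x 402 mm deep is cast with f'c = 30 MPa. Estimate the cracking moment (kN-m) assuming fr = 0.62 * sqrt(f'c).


fr = 0.62 * sqrt(30) = 0.62 * 5.4772 = 3.3959 MPa
I = 229 * 402^3 / 12 = 1239745086.0 mm^4
y_t = 201.0 mm
M_cr = fr * I / y_t = 3.3959 * 1239745086.0 / 201.0 N-mm
= 20.9454 kN-m

20.9454 kN-m


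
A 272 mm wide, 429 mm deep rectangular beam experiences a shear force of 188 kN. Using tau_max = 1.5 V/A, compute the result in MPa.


A = b * h = 272 * 429 = 116688 mm^2
V = 188 kN = 188000.0 N
tau_max = 1.5 * V / A = 1.5 * 188000.0 / 116688
= 2.4167 MPa

2.4167 MPa


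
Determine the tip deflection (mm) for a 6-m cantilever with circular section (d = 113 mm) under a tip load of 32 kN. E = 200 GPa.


I = pi * d^4 / 64 = pi * 113^4 / 64 = 8003568.62 mm^4
L = 6000.0 mm, P = 32000.0 N, E = 200000.0 MPa
delta = P * L^3 / (3 * E * I)
= 32000.0 * 6000.0^3 / (3 * 200000.0 * 8003568.62)
= 1439.3579 mm

1439.3579 mm


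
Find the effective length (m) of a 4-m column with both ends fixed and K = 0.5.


L_eff = K * L
= 0.5 * 4
= 2.0 m

2.0 m


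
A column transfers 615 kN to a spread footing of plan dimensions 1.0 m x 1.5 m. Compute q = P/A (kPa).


A = 1.0 * 1.5 = 1.5 m^2
q = P / A = 615 / 1.5
= 410.0 kPa

410.0 kPa


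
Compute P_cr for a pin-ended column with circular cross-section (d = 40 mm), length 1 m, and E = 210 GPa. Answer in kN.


I = pi * d^4 / 64 = 125663.71 mm^4
L = 1000.0 mm
P_cr = pi^2 * E * I / L^2
= 9.8696 * 210000.0 * 125663.71 / 1000.0^2
= 260452.72 N = 260.4527 kN

260.4527 kN


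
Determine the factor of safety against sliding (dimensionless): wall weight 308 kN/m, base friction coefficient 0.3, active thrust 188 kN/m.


Resisting force = mu * W = 0.3 * 308 = 92.4 kN/m
FOS = Resisting / Driving = 92.4 / 188
= 0.4915 (dimensionless)

0.4915 (dimensionless)


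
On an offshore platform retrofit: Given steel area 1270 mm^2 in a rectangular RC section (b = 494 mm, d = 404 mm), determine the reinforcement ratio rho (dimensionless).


rho = As / (b * d)
= 1270 / (494 * 404)
= 1270 / 199576
= 0.006363 (dimensionless)

0.006363 (dimensionless)


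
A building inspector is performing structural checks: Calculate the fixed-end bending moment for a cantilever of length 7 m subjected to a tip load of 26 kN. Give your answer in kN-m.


For a cantilever with a point load at the free end:
M_max = P * L = 26 * 7 = 182 kN-m

182 kN-m


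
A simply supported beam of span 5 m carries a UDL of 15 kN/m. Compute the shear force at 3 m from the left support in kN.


R_A = w * L / 2 = 15 * 5 / 2 = 37.5 kN
V(x) = R_A - w * x = 37.5 - 15 * 3
= -7.5 kN

-7.5 kN


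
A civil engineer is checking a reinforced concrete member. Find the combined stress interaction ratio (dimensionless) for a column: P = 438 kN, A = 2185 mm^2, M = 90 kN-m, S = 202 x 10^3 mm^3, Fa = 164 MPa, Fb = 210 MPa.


f_a = P / A = 438000.0 / 2185 = 200.4577 MPa
f_b = M / S = 90000000.0 / 202000.0 = 445.5446 MPa
Ratio = f_a / Fa + f_b / Fb
= 200.4577 / 164 + 445.5446 / 210
= 3.3439 (dimensionless)

3.3439 (dimensionless)


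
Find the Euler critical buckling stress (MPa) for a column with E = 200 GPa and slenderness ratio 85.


sigma_cr = pi^2 * E / lambda^2
= 9.8696 * 200000.0 / 85^2
= 9.8696 * 200000.0 / 7225
= 273.207 MPa

273.207 MPa


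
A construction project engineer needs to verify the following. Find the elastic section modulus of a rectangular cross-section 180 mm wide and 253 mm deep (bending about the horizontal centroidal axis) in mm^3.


S = b * h^2 / 6
= 180 * 253^2 / 6
= 180 * 64009 / 6
= 1920270.0 mm^3

1920270.0 mm^3


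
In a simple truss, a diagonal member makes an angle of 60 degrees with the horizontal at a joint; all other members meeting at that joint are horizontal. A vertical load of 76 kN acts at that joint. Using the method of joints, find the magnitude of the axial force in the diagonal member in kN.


At the joint, only the diagonal has a vertical component, so vertical equilibrium gives:
F * sin(60) = 76
F = 76 / sin(60)
= 76 / 0.866025
= 87.76 kN

87.76 kN


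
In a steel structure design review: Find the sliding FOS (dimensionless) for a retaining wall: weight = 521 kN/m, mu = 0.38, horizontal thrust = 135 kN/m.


Resisting force = mu * W = 0.38 * 521 = 197.98 kN/m
FOS = Resisting / Driving = 197.98 / 135
= 1.4665 (dimensionless)

1.4665 (dimensionless)


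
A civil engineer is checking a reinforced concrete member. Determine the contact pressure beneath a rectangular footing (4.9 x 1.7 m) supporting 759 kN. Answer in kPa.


A = 4.9 * 1.7 = 8.33 m^2
q = P / A = 759 / 8.33
= 91.1164 kPa

91.1164 kPa


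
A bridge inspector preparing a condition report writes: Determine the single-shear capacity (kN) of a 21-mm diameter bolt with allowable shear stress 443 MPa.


A = pi * d^2 / 4 = pi * 21^2 / 4 = 346.3606 mm^2
V = f_v * A / 1000 = 443 * 346.3606 / 1000
= 153.4377 kN

153.4377 kN


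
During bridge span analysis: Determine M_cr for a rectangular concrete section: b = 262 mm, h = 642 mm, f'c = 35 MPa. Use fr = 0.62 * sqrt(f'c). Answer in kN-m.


fr = 0.62 * sqrt(35) = 0.62 * 5.9161 = 3.668 MPa
I = 262 * 642^3 / 12 = 5777302788.0 mm^4
y_t = 321.0 mm
M_cr = fr * I / y_t = 3.668 * 5777302788.0 / 321.0 N-mm
= 66.0155 kN-m

66.0155 kN-m


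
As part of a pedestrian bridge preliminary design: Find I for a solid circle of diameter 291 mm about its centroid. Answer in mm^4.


r = d / 2 = 291 / 2 = 145.5 mm
I = pi * r^4 / 4 = pi * 145.5^4 / 4
= 351999344.44 mm^4

351999344.44 mm^4


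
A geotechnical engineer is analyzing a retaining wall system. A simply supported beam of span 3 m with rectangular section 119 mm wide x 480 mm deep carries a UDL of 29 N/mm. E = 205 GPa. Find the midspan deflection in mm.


I = 119 * 480^3 / 12 = 1096704000.0 mm^4
L = 3000.0 mm, w = 29 N/mm, E = 205000.0 MPa
delta = 5 * w * L^4 / (384 * E * I)
= 5 * 29 * 3000.0^4 / (384 * 205000.0 * 1096704000.0)
= 0.136 mm

0.136 mm


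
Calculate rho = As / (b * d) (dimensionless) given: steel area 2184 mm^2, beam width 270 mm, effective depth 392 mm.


rho = As / (b * d)
= 2184 / (270 * 392)
= 2184 / 105840
= 0.020635 (dimensionless)

0.020635 (dimensionless)


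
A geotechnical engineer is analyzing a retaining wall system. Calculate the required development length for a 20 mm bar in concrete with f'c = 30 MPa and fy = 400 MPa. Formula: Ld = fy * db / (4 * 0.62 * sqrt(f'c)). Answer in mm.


Ld = (fy * db) / (4 * 0.62 * sqrt(f'c))
= (400 * 20) / (4 * 0.62 * sqrt(30))
= 8000 / 13.5835
= 588.95 mm

588.95 mm


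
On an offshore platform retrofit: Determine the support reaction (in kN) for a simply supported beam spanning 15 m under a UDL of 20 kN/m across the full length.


Total load = w * L = 20 * 15 = 300 kN
By symmetry, each reaction R = total / 2 = 300 / 2 = 150.0 kN

150.0 kN


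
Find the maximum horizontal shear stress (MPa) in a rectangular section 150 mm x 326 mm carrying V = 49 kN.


A = b * h = 150 * 326 = 48900 mm^2
V = 49 kN = 49000.0 N
tau_max = 1.5 * V / A = 1.5 * 49000.0 / 48900
= 1.5031 MPa

1.5031 MPa


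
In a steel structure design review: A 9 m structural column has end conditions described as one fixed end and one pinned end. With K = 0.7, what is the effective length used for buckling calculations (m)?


L_eff = K * L
= 0.7 * 9
= 6.3 m

6.3 m


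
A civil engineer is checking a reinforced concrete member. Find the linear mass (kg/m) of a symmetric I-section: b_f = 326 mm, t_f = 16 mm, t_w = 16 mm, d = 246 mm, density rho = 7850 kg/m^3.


A_flanges = 2 * 326 * 16 = 10432 mm^2
A_web = (246 - 2 * 16) * 16 = 3424 mm^2
A_total = 10432 + 3424 = 13856 mm^2 = 0.013856 m^2
Weight = rho * A = 7850 * 0.013856 = 108.7696 kg/m

108.7696 kg/m


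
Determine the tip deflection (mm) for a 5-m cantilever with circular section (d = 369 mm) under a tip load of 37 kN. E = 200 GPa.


I = pi * d^4 / 64 = pi * 369^4 / 64 = 910071184.05 mm^4
L = 5000.0 mm, P = 37000.0 N, E = 200000.0 MPa
delta = P * L^3 / (3 * E * I)
= 37000.0 * 5000.0^3 / (3 * 200000.0 * 910071184.05)
= 8.47 mm

8.47 mm


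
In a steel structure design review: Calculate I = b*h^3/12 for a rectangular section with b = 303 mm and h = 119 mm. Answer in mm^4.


I = b * h^3 / 12
= 303 * 119^3 / 12
= 303 * 1685159 / 12
= 42550264.75 mm^4

42550264.75 mm^4


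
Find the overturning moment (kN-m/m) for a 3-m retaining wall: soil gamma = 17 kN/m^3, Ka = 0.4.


Pa = 0.5 * Ka * gamma * H^2
= 0.5 * 0.4 * 17 * 3^2
= 30.6 kN/m
Arm = H / 3 = 3 / 3 = 1.0 m
Mo = Pa * arm = Pa * H / 3 = 30.6 * 3 / 3 = 30.6 kN-m/m

30.6 kN-m/m


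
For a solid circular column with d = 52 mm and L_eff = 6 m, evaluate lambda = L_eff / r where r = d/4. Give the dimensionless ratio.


Radius of gyration r = d / 4 = 52 / 4 = 13.0 mm
L_eff = 6000.0 mm
Slenderness ratio = L / r = 6000.0 / 13.0 = 461.54 (dimensionless)

461.54 (dimensionless)


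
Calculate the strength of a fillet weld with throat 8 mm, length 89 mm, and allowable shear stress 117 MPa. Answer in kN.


Strength = throat * length * allowable stress
= 8 * 89 * 117 N
= 83304 N
= 83.3 kN

83.3 kN


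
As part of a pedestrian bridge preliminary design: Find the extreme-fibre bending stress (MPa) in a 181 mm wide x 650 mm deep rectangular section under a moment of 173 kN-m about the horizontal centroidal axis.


I = b * h^3 / 12 = 181 * 650^3 / 12 = 4142260416.67 mm^4
y = h / 2 = 650 / 2 = 325.0 mm
M = 173 kN-m = 173000000.0 N-mm
sigma = M * y / I = 173000000.0 * 325.0 / 4142260416.67
= 13.57 MPa

13.57 MPa


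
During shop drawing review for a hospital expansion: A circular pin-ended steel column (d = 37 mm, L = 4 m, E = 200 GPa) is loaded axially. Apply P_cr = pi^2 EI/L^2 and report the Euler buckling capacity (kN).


I = pi * d^4 / 64 = 91997.66 mm^4
L = 4000.0 mm
P_cr = pi^2 * E * I / L^2
= 9.8696 * 200000.0 * 91997.66 / 4000.0^2
= 11349.76 N = 11.3498 kN

11.3498 kN


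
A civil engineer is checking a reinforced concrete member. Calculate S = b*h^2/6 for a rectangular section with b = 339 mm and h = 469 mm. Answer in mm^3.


S = b * h^2 / 6
= 339 * 469^2 / 6
= 339 * 219961 / 6
= 12427796.5 mm^3

12427796.5 mm^3


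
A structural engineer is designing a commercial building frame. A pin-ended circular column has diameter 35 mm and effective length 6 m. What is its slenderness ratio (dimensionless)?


Radius of gyration r = d / 4 = 35 / 4 = 8.75 mm
L_eff = 6000.0 mm
Slenderness ratio = L / r = 6000.0 / 8.75 = 685.71 (dimensionless)

685.71 (dimensionless)


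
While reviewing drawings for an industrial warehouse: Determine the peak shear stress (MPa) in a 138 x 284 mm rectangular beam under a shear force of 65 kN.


A = b * h = 138 * 284 = 39192 mm^2
V = 65 kN = 65000.0 N
tau_max = 1.5 * V / A = 1.5 * 65000.0 / 39192
= 2.4878 MPa

2.4878 MPa


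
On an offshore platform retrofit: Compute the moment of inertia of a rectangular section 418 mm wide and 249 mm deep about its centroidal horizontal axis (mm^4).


I = b * h^3 / 12
= 418 * 249^3 / 12
= 418 * 15438249 / 12
= 537765673.5 mm^4

537765673.5 mm^4


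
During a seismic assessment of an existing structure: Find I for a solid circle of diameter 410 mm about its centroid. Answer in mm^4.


r = d / 2 = 410 / 2 = 205.0 mm
I = pi * r^4 / 4 = pi * 205.0^4 / 4
= 1387092187.25 mm^4

1387092187.25 mm^4


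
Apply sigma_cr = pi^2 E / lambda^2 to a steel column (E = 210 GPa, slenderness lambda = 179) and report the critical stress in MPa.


sigma_cr = pi^2 * E / lambda^2
= 9.8696 * 210000.0 / 179^2
= 9.8696 * 210000.0 / 32041
= 64.6864 MPa

64.6864 MPa


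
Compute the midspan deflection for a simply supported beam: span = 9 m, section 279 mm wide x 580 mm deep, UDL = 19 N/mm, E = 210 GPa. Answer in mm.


I = 279 * 580^3 / 12 = 4536354000.0 mm^4
L = 9000.0 mm, w = 19 N/mm, E = 210000.0 MPa
delta = 5 * w * L^4 / (384 * E * I)
= 5 * 19 * 9000.0^4 / (384 * 210000.0 * 4536354000.0)
= 1.7039 mm

1.7039 mm


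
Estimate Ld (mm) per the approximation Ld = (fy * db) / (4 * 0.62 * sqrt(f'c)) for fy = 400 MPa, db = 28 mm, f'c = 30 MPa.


Ld = (fy * db) / (4 * 0.62 * sqrt(f'c))
= (400 * 28) / (4 * 0.62 * sqrt(30))
= 11200 / 13.5835
= 824.53 mm

824.53 mm


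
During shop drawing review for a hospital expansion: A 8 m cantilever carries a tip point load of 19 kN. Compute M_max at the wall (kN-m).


For a cantilever with a point load at the free end:
M_max = P * L = 19 * 8 = 152 kN-m

152 kN-m


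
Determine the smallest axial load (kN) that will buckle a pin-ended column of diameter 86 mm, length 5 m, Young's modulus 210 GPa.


I = pi * d^4 / 64 = 2685120.03 mm^4
L = 5000.0 mm
P_cr = pi^2 * E * I / L^2
= 9.8696 * 210000.0 * 2685120.03 / 5000.0^2
= 222609.01 N = 222.609 kN

222.609 kN


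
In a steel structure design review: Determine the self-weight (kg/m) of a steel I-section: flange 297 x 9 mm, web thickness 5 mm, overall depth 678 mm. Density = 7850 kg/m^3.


A_flanges = 2 * 297 * 9 = 5346 mm^2
A_web = (678 - 2 * 9) * 5 = 3300 mm^2
A_total = 5346 + 3300 = 8646 mm^2 = 0.008646 m^2
Weight = rho * A = 7850 * 0.008646 = 67.8711 kg/m

67.8711 kg/m


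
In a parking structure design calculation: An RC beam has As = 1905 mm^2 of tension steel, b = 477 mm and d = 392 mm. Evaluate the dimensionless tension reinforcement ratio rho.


rho = As / (b * d)
= 1905 / (477 * 392)
= 1905 / 186984
= 0.010188 (dimensionless)

0.010188 (dimensionless)


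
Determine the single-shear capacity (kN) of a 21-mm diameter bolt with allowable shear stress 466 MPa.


A = pi * d^2 / 4 = pi * 21^2 / 4 = 346.3606 mm^2
V = f_v * A / 1000 = 466 * 346.3606 / 1000
= 161.404 kN

161.404 kN


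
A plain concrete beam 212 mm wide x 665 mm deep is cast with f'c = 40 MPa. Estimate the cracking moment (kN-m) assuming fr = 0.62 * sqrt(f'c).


fr = 0.62 * sqrt(40) = 0.62 * 6.3246 = 3.9212 MPa
I = 212 * 665^3 / 12 = 5195406708.33 mm^4
y_t = 332.5 mm
M_cr = fr * I / y_t = 3.9212 * 5195406708.33 / 332.5 N-mm
= 61.2702 kN-m

61.2702 kN-m


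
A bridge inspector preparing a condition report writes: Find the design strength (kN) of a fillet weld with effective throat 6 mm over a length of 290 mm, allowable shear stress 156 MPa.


Strength = throat * length * allowable stress
= 6 * 290 * 156 N
= 271440 N
= 271.44 kN

271.44 kN


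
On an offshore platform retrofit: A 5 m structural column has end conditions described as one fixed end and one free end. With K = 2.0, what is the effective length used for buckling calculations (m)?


L_eff = K * L
= 2.0 * 5
= 10.0 m

10.0 m


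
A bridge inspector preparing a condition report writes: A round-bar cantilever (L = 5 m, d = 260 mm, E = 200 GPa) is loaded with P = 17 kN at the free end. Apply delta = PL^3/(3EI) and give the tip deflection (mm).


I = pi * d^4 / 64 = pi * 260^4 / 64 = 224317569.45 mm^4
L = 5000.0 mm, P = 17000.0 N, E = 200000.0 MPa
delta = P * L^3 / (3 * E * I)
= 17000.0 * 5000.0^3 / (3 * 200000.0 * 224317569.45)
= 15.7886 mm

15.7886 mm


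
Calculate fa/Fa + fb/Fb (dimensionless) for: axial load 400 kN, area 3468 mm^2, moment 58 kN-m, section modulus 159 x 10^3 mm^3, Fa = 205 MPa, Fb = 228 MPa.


f_a = P / A = 400000.0 / 3468 = 115.3403 MPa
f_b = M / S = 58000000.0 / 159000.0 = 364.7799 MPa
Ratio = f_a / Fa + f_b / Fb
= 115.3403 / 205 + 364.7799 / 228
= 2.1625 (dimensionless)

2.1625 (dimensionless)


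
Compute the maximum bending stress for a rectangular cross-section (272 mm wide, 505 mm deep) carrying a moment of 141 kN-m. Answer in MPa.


I = b * h^3 / 12 = 272 * 505^3 / 12 = 2919186166.67 mm^4
y = h / 2 = 505 / 2 = 252.5 mm
M = 141 kN-m = 141000000.0 N-mm
sigma = M * y / I = 141000000.0 * 252.5 / 2919186166.67
= 12.2 MPa

12.2 MPa


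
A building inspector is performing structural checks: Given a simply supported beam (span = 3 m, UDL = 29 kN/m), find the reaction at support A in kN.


Total load = w * L = 29 * 3 = 87 kN
By symmetry, each reaction R = total / 2 = 87 / 2 = 43.5 kN

43.5 kN


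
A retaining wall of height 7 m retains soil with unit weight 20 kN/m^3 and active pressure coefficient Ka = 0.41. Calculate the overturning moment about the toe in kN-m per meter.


Pa = 0.5 * Ka * gamma * H^2
= 0.5 * 0.41 * 20 * 7^2
= 200.9 kN/m
Arm = H / 3 = 7 / 3 = 2.3333 m
Mo = Pa * arm = Pa * H / 3 = 200.9 * 7 / 3 = 468.7667 kN-m/m

468.7667 kN-m/m


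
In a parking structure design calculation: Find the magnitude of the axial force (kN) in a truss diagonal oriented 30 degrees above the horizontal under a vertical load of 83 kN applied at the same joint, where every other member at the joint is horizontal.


At the joint, only the diagonal has a vertical component, so vertical equilibrium gives:
F * sin(30) = 83
F = 83 / sin(30)
= 83 / 0.5
= 166.0 kN

166.0 kN


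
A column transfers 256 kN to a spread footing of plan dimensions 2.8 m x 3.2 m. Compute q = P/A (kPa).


A = 2.8 * 3.2 = 8.96 m^2
q = P / A = 256 / 8.96
= 28.5714 kPa

28.5714 kPa


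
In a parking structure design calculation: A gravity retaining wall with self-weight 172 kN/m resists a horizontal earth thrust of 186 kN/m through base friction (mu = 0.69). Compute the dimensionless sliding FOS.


Resisting force = mu * W = 0.69 * 172 = 118.68 kN/m
FOS = Resisting / Driving = 118.68 / 186
= 0.6381 (dimensionless)

0.6381 (dimensionless)


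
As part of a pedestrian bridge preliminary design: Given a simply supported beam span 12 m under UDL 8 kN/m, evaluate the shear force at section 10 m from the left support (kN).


R_A = w * L / 2 = 8 * 12 / 2 = 48.0 kN
V(x) = R_A - w * x = 48.0 - 8 * 10
= -32.0 kN

-32.0 kN


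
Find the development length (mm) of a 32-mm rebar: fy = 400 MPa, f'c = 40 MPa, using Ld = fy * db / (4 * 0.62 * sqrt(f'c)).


Ld = (fy * db) / (4 * 0.62 * sqrt(f'c))
= (400 * 32) / (4 * 0.62 * sqrt(40))
= 12800 / 15.6849
= 816.07 mm

816.07 mm


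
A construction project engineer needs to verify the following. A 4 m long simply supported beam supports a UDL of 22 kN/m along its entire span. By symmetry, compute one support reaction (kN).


Total load = w * L = 22 * 4 = 88 kN
By symmetry, each reaction R = total / 2 = 88 / 2 = 44.0 kN

44.0 kN


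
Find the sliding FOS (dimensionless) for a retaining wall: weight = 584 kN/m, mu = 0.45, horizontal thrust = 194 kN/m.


Resisting force = mu * W = 0.45 * 584 = 262.8 kN/m
FOS = Resisting / Driving = 262.8 / 194
= 1.3546 (dimensionless)

1.3546 (dimensionless)


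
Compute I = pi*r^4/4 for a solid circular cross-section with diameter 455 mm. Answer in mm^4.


r = d / 2 = 455 / 2 = 227.5 mm
I = pi * r^4 / 4 = pi * 227.5^4 / 4
= 2103853454.08 mm^4

2103853454.08 mm^4


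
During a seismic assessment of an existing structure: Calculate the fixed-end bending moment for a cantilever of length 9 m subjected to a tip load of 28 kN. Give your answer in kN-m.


For a cantilever with a point load at the free end:
M_max = P * L = 28 * 9 = 252 kN-m

252 kN-m


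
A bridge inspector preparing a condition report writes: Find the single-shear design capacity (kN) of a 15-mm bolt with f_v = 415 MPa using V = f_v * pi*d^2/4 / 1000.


A = pi * d^2 / 4 = pi * 15^2 / 4 = 176.7146 mm^2
V = f_v * A / 1000 = 415 * 176.7146 / 1000
= 73.3366 kN

73.3366 kN


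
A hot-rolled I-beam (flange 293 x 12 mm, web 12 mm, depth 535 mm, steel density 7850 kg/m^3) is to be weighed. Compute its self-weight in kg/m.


A_flanges = 2 * 293 * 12 = 7032 mm^2
A_web = (535 - 2 * 12) * 12 = 6132 mm^2
A_total = 7032 + 6132 = 13164 mm^2 = 0.013164 m^2
Weight = rho * A = 7850 * 0.013164 = 103.3374 kg/m

103.3374 kg/m


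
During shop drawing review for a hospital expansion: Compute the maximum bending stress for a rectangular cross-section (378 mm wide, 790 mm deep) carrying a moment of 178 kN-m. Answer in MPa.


I = b * h^3 / 12 = 378 * 790^3 / 12 = 15530728500.0 mm^4
y = h / 2 = 790 / 2 = 395.0 mm
M = 178 kN-m = 178000000.0 N-mm
sigma = M * y / I = 178000000.0 * 395.0 / 15530728500.0
= 4.53 MPa

4.53 MPa


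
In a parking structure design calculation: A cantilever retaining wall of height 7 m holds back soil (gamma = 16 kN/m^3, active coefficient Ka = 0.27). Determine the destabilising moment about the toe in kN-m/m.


Pa = 0.5 * Ka * gamma * H^2
= 0.5 * 0.27 * 16 * 7^2
= 105.84 kN/m
Arm = H / 3 = 7 / 3 = 2.3333 m
Mo = Pa * arm = Pa * H / 3 = 105.84 * 7 / 3 = 246.96 kN-m/m

246.96 kN-m/m


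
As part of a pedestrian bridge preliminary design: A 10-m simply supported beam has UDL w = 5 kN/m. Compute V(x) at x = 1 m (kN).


R_A = w * L / 2 = 5 * 10 / 2 = 25.0 kN
V(x) = R_A - w * x = 25.0 - 5 * 1
= 20.0 kN

20.0 kN


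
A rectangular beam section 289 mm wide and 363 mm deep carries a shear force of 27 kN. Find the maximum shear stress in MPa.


A = b * h = 289 * 363 = 104907 mm^2
V = 27 kN = 27000.0 N
tau_max = 1.5 * V / A = 1.5 * 27000.0 / 104907
= 0.3861 MPa

0.3861 MPa


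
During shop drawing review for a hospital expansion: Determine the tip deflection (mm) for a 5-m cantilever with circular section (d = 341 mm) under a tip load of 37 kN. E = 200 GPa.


I = pi * d^4 / 64 = pi * 341^4 / 64 = 663723836.22 mm^4
L = 5000.0 mm, P = 37000.0 N, E = 200000.0 MPa
delta = P * L^3 / (3 * E * I)
= 37000.0 * 5000.0^3 / (3 * 200000.0 * 663723836.22)
= 11.6138 mm

11.6138 mm


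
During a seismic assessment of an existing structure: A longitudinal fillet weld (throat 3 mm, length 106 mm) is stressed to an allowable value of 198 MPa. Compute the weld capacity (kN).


Strength = throat * length * allowable stress
= 3 * 106 * 198 N
= 62964 N
= 62.96 kN

62.96 kN


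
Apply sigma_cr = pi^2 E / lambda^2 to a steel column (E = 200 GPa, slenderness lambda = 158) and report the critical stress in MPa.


sigma_cr = pi^2 * E / lambda^2
= 9.8696 * 200000.0 / 158^2
= 9.8696 * 200000.0 / 24964
= 79.0707 MPa

79.0707 MPa


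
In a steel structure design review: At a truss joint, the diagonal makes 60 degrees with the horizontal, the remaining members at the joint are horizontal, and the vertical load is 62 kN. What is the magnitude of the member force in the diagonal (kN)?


At the joint, only the diagonal has a vertical component, so vertical equilibrium gives:
F * sin(60) = 62
F = 62 / sin(60)
= 62 / 0.866025
= 71.59 kN

71.59 kN


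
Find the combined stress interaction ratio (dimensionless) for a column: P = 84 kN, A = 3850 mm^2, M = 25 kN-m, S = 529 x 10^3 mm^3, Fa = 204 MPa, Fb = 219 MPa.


f_a = P / A = 84000.0 / 3850 = 21.8182 MPa
f_b = M / S = 25000000.0 / 529000.0 = 47.259 MPa
Ratio = f_a / Fa + f_b / Fb
= 21.8182 / 204 + 47.259 / 219
= 0.3227 (dimensionless)

0.3227 (dimensionless)


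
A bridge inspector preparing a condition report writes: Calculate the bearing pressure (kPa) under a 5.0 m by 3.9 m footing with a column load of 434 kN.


A = 5.0 * 3.9 = 19.5 m^2
q = P / A = 434 / 19.5
= 22.2564 kPa

22.2564 kPa


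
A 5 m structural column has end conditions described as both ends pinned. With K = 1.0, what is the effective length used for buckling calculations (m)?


L_eff = K * L
= 1.0 * 5
= 5.0 m

5.0 m


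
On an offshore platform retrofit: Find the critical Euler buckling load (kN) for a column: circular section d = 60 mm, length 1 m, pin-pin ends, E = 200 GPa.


I = pi * d^4 / 64 = 636172.51 mm^4
L = 1000.0 mm
P_cr = pi^2 * E * I / L^2
= 9.8696 * 200000.0 * 636172.51 / 1000.0^2
= 1255754.21 N = 1255.7542 kN

1255.7542 kN


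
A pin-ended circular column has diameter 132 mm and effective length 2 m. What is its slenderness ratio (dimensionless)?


Radius of gyration r = d / 4 = 132 / 4 = 33.0 mm
L_eff = 2000.0 mm
Slenderness ratio = L / r = 2000.0 / 33.0 = 60.61 (dimensionless)

60.61 (dimensionless)


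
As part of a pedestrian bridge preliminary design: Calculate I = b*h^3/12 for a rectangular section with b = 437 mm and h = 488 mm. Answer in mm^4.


I = b * h^3 / 12
= 437 * 488^3 / 12
= 437 * 116214272 / 12
= 4232136405.33 mm^4

4232136405.33 mm^4


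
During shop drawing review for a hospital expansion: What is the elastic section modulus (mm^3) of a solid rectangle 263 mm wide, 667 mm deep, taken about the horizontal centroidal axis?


S = b * h^2 / 6
= 263 * 667^2 / 6
= 263 * 444889 / 6
= 19500967.83 mm^3

19500967.83 mm^3


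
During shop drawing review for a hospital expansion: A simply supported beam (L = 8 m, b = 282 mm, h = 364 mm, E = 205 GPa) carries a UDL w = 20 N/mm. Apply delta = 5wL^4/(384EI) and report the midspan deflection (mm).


I = 282 * 364^3 / 12 = 1133370784.0 mm^4
L = 8000.0 mm, w = 20 N/mm, E = 205000.0 MPa
delta = 5 * w * L^4 / (384 * E * I)
= 5 * 20 * 8000.0^4 / (384 * 205000.0 * 1133370784.0)
= 4.591 mm

4.591 mm


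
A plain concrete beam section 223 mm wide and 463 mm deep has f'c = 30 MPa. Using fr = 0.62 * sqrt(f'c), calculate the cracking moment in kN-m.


fr = 0.62 * sqrt(30) = 0.62 * 5.4772 = 3.3959 MPa
I = 223 * 463^3 / 12 = 1844448740.08 mm^4
y_t = 231.5 mm
M_cr = fr * I / y_t = 3.3959 * 1844448740.08 / 231.5 N-mm
= 27.0563 kN-m

27.0563 kN-m


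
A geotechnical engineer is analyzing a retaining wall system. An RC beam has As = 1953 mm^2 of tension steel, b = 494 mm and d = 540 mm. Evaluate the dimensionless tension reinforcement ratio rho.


rho = As / (b * d)
= 1953 / (494 * 540)
= 1953 / 266760
= 0.007321 (dimensionless)

0.007321 (dimensionless)


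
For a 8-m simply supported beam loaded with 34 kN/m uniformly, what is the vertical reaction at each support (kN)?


Total load = w * L = 34 * 8 = 272 kN
By symmetry, each reaction R = total / 2 = 272 / 2 = 136.0 kN

136.0 kN


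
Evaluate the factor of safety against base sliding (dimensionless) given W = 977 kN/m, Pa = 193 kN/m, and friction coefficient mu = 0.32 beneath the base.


Resisting force = mu * W = 0.32 * 977 = 312.64 kN/m
FOS = Resisting / Driving = 312.64 / 193
= 1.6199 (dimensionless)

1.6199 (dimensionless)


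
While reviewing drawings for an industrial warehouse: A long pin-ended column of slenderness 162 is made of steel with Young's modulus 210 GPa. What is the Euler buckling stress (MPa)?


sigma_cr = pi^2 * E / lambda^2
= 9.8696 * 210000.0 / 162^2
= 9.8696 * 210000.0 / 26244
= 78.9749 MPa

78.9749 MPa


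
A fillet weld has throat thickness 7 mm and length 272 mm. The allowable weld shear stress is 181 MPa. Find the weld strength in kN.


Strength = throat * length * allowable stress
= 7 * 272 * 181 N
= 344624 N
= 344.62 kN

344.62 kN


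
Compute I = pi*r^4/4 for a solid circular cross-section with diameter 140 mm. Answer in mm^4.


r = d / 2 = 140 / 2 = 70.0 mm
I = pi * r^4 / 4 = pi * 70.0^4 / 4
= 18857409.9 mm^4

18857409.9 mm^4


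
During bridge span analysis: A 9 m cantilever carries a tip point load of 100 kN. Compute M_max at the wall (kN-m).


For a cantilever with a point load at the free end:
M_max = P * L = 100 * 9 = 900 kN-m

900 kN-m


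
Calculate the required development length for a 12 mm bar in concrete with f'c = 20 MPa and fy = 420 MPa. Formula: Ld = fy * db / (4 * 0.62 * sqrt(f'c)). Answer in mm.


Ld = (fy * db) / (4 * 0.62 * sqrt(f'c))
= (420 * 12) / (4 * 0.62 * sqrt(20))
= 5040 / 11.0909
= 454.43 mm

454.43 mm


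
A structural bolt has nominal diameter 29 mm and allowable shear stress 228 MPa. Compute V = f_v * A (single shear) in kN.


A = pi * d^2 / 4 = pi * 29^2 / 4 = 660.5199 mm^2
V = f_v * A / 1000 = 228 * 660.5199 / 1000
= 150.5985 kN

150.5985 kN


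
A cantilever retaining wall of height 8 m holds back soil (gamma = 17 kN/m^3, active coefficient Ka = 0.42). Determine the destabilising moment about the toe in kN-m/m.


Pa = 0.5 * Ka * gamma * H^2
= 0.5 * 0.42 * 17 * 8^2
= 228.48 kN/m
Arm = H / 3 = 8 / 3 = 2.6667 m
Mo = Pa * arm = Pa * H / 3 = 228.48 * 8 / 3 = 609.28 kN-m/m

609.28 kN-m/m


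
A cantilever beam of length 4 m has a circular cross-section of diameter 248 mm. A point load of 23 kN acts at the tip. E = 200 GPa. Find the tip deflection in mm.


I = pi * d^4 / 64 = pi * 248^4 / 64 = 185684914.5 mm^4
L = 4000.0 mm, P = 23000.0 N, E = 200000.0 MPa
delta = P * L^3 / (3 * E * I)
= 23000.0 * 4000.0^3 / (3 * 200000.0 * 185684914.5)
= 13.2123 mm

13.2123 mm


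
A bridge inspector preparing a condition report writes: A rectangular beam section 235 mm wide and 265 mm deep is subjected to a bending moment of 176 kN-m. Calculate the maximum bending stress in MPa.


I = b * h^3 / 12 = 235 * 265^3 / 12 = 364438489.58 mm^4
y = h / 2 = 265 / 2 = 132.5 mm
M = 176 kN-m = 176000000.0 N-mm
sigma = M * y / I = 176000000.0 * 132.5 / 364438489.58
= 63.99 MPa

63.99 MPa


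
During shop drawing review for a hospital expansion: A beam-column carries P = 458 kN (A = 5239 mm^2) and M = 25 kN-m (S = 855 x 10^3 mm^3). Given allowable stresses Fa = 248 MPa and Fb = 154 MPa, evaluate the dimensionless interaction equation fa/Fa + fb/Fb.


f_a = P / A = 458000.0 / 5239 = 87.4213 MPa
f_b = M / S = 25000000.0 / 855000.0 = 29.2398 MPa
Ratio = f_a / Fa + f_b / Fb
= 87.4213 / 248 + 29.2398 / 154
= 0.5424 (dimensionless)

0.5424 (dimensionless)


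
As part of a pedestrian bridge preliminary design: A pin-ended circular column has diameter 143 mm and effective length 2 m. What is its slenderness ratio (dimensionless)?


Radius of gyration r = d / 4 = 143 / 4 = 35.75 mm
L_eff = 2000.0 mm
Slenderness ratio = L / r = 2000.0 / 35.75 = 55.94 (dimensionless)

55.94 (dimensionless)


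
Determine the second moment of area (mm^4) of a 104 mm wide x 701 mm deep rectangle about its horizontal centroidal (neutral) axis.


I = b * h^3 / 12
= 104 * 701^3 / 12
= 104 * 344472101 / 12
= 2985424875.33 mm^4

2985424875.33 mm^4


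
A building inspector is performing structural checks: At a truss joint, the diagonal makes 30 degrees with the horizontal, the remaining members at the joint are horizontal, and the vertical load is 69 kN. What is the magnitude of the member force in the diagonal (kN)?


At the joint, only the diagonal has a vertical component, so vertical equilibrium gives:
F * sin(30) = 69
F = 69 / sin(30)
= 69 / 0.5
= 138.0 kN

138.0 kN


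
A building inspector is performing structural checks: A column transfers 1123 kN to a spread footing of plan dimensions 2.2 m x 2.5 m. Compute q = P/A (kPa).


A = 2.2 * 2.5 = 5.5 m^2
q = P / A = 1123 / 5.5
= 204.1818 kPa

204.1818 kPa


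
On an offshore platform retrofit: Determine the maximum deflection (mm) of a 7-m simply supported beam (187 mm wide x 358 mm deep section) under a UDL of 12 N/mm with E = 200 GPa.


I = 187 * 358^3 / 12 = 715005595.33 mm^4
L = 7000.0 mm, w = 12 N/mm, E = 200000.0 MPa
delta = 5 * w * L^4 / (384 * E * I)
= 5 * 12 * 7000.0^4 / (384 * 200000.0 * 715005595.33)
= 2.6234 mm

2.6234 mm


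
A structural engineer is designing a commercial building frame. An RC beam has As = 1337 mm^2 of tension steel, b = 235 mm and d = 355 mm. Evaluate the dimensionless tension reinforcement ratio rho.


rho = As / (b * d)
= 1337 / (235 * 355)
= 1337 / 83425
= 0.016026 (dimensionless)

0.016026 (dimensionless)
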